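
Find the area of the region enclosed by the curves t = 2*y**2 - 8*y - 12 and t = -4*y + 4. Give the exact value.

72

Both boundary curves give t as a function of y, so integrate with respect to y. Setting them equal: 2*y**2 - 4*y - 16 = 0, i.e. 2*(y - 4)*(y + 2) = 0, so they meet at y = -2, 4.
For y in [-2, 4], t = 2*y**2 - 8*y - 12 is on the left; area = ∫[-2,4] (-(2*y**2 - 4*y - 16)) dy = 72.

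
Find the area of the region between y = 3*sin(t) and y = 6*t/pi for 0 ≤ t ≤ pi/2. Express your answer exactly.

3 - 3*pi/4

On [0, pi/2], (3*sin(t)) - (6*t/pi) = -6*t/pi + 3*sin(t) is ≥ 0 throughout, so the area is a single integral of |-6*t/pi + 3*sin(t)|.
∫[0,pi/2] (-6*t/pi + 3*sin(t)) dt = 3 - 3*pi/4.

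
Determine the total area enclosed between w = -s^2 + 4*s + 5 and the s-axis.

The curve meets the s-axis where -s^2 + 4*s + 5 = 0, i.e. -(s - 5)*(s + 1) = 0, at s = -1, 5.
On [-1, 5] the curve lies above the axis; ∫[-1,5] (-s^2 + 4*s + 5) ds = 36, giving area 36.

36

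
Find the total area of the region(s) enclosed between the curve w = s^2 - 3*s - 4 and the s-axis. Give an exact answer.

The curve meets the s-axis where s^2 - 3*s - 4 = 0, i.e. (s - 4)*(s + 1) = 0, at s = -1, 4.
On [-1, 4] the curve lies below the axis; ∫[-1,4] (s^2 - 3*s - 4) ds = -125/6, giving area 125/6.

125/6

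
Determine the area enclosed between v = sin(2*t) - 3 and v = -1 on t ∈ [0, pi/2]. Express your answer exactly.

-1 + pi

On [0, pi/2], (sin(2*t) - 3) - (-1) = sin(2*t) - 2 is ≤ 0 throughout, so the area is a single integral of |sin(2*t) - 2|.
∫[0,pi/2] (sin(2*t) - 2) dt = 1 - pi; the area of that piece is -1 + pi.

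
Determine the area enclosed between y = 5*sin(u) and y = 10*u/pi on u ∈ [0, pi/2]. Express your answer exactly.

On [0, pi/2], (5*sin(u)) - (10*u/pi) = -10*u/pi + 5*sin(u) is ≥ 0 throughout, so the area is a single integral of |-10*u/pi + 5*sin(u)|.
∫[0,pi/2] (-10*u/pi + 5*sin(u)) du = 5 - 5*pi/4.

5 - 5*pi/4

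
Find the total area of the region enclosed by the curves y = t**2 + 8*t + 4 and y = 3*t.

Set the curves equal: t**2 + 8*t + 4 = 3*t, so t**2 + 5*t + 4 = 0, which factors as (t + 1)*(t + 4) = 0. The curves meet at t = -4, -1.
On [-4, -1], y = 3*t is on top; that piece has area ∫[-4,-1] (-(t**2 + 5*t + 4)) dt = 9/2.

9/2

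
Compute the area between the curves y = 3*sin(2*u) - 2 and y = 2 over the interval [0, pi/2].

-3 + 2*pi

On [0, pi/2], (3*sin(2*u) - 2) - (2) = 3*sin(2*u) - 4 is ≤ 0 throughout, so the area is a single integral of |3*sin(2*u) - 4|.
∫[0,pi/2] (3*sin(2*u) - 4) du = 3 - 2*pi; the area of that piece is -3 + 2*pi.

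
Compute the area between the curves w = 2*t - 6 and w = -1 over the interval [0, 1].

On [0, 1], (2*t - 6) - (-1) = 2*t - 5 is ≤ 0 throughout, so the area is a single integral of |2*t - 5|.
∫[0,1] (2*t - 5) dt = -4; the area of that piece is 4.

4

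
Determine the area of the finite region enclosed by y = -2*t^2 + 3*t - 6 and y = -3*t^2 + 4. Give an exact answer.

Set the curves equal: -2*t^2 + 3*t - 6 = -3*t^2 + 4, so t^2 + 3*t - 10 = 0, which factors as (t - 2)*(t + 5) = 0. The curves meet at t = -5, 2.
On [-5, 2], y = -3*t^2 + 4 is on top; that piece has area ∫[-5,2] (-(t^2 + 3*t - 10)) dt = 343/6.

343/6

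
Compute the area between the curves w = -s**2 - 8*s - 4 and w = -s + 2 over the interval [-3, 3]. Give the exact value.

206/3

The difference (-s**2 - 8*s - 4) - (-s + 2) = -s**2 - 7*s - 6 changes sign at s = -1 inside [-3, 3], so split the integral there.
∫[-3,-1] (-s**2 - 7*s - 6) ds = 22/3.
∫[-1,3] (-s**2 - 7*s - 6) ds = -184/3; the area of that piece is 184/3.
Total area = 22/3 + 184/3 = 206/3.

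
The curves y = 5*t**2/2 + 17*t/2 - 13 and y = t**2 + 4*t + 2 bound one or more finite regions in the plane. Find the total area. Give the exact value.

343/4

Set the curves equal: 5*t**2/2 + 17*t/2 - 13 = t**2 + 4*t + 2, so 3*t**2/2 + 9*t/2 - 15 = 0, which factors as 3*(t - 2)*(t + 5)/2 = 0. The curves meet at t = -5, 2.
On [-5, 2], y = t**2 + 4*t + 2 is on top; that piece has area ∫[-5,2] (-(3*t**2/2 + 9*t/2 - 15)) dt = 343/4.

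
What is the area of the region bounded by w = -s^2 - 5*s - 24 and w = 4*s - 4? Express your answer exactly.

Set the curves equal: -s^2 - 5*s - 24 = 4*s - 4, so -s^2 - 9*s - 20 = 0, which factors as -(s + 4)*(s + 5) = 0. The curves meet at s = -5, -4.
On [-5, -4], w = -s^2 - 5*s - 24 is on top; that piece has area ∫[-5,-4] (-s^2 - 9*s - 20) ds = 1/6.

1/6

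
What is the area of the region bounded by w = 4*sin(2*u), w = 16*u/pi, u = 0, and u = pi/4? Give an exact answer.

2 - pi/2

On [0, pi/4], (4*sin(2*u)) - (16*u/pi) = -16*u/pi + 4*sin(2*u) is ≥ 0 throughout, so the area is a single integral of |-16*u/pi + 4*sin(2*u)|.
∫[0,pi/4] (-16*u/pi + 4*sin(2*u)) du = 2 - pi/2.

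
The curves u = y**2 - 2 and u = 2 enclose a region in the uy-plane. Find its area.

32/3

Both boundary curves give u as a function of y, so integrate with respect to y. Setting them equal: y**2 - 4 = 0, i.e. (y - 2)*(y + 2) = 0, so they meet at y = -2, 2.
For y in [-2, 2], u = y**2 - 2 is on the left; area = ∫[-2,2] (-(y**2 - 4)) dy = 32/3.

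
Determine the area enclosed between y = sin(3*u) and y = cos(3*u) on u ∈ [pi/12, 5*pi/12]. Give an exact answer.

On [pi/12, 5*pi/12], (sin(3*u)) - (cos(3*u)) = sin(3*u) - cos(3*u) is ≥ 0 throughout, so the area is a single integral of |sin(3*u) - cos(3*u)|.
∫[pi/12,5*pi/12] (sin(3*u) - cos(3*u)) du = 2*sqrt(2)/3.

2*sqrt(2)/3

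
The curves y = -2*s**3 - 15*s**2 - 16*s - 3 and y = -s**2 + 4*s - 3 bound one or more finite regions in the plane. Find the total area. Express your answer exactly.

253/6

Set the curves equal: -2*s**3 - 15*s**2 - 16*s - 3 = -s**2 + 4*s - 3, so -2*s**3 - 14*s**2 - 20*s = 0, which factors as -2*s*(s + 2)*(s + 5) = 0. The curves meet at s = -5, -2, 0.
On [-5, -2], y = -s**2 + 4*s - 3 is on top; that piece has area ∫[-5,-2] (-(-2*s**3 - 14*s**2 - 20*s)) ds = 63/2.
On [-2, 0], y = -2*s**3 - 15*s**2 - 16*s - 3 is on top; that piece has area ∫[-2,0] (-2*s**3 - 14*s**2 - 20*s) ds = 32/3.
Total enclosed area = 63/2 + 32/3 = 253/6.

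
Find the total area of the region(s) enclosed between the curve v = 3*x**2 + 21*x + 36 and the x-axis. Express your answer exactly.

1/2

The curve meets the x-axis where 3*x**2 + 21*x + 36 = 0, i.e. 3*(x + 3)*(x + 4) = 0, at x = -4, -3.
On [-4, -3] the curve lies below the axis; ∫[-4,-3] (3*x**2 + 21*x + 36) dx = -1/2, giving area 1/2.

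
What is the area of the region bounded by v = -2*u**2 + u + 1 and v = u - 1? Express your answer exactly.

Set the curves equal: -2*u**2 + u + 1 = u - 1, so -2*u**2 + 2 = 0, which factors as -2*(u - 1)*(u + 1) = 0. The curves meet at u = -1, 1.
On [-1, 1], v = -2*u**2 + u + 1 is on top; that piece has area ∫[-1,1] (-2*u**2 + 2) du = 8/3.

8/3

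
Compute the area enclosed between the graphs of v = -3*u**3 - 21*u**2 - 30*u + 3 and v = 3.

253/4

Set the curves equal: -3*u**3 - 21*u**2 - 30*u + 3 = 3, so -3*u**3 - 21*u**2 - 30*u = 0, which factors as -3*u*(u + 2)*(u + 5) = 0. The curves meet at u = -5, -2, 0.
On [-5, -2], v = 3 is on top; that piece has area ∫[-5,-2] (-(-3*u**3 - 21*u**2 - 30*u)) du = 189/4.
On [-2, 0], v = -3*u**3 - 21*u**2 - 30*u + 3 is on top; that piece has area ∫[-2,0] (-3*u**3 - 21*u**2 - 30*u) du = 16.
Total enclosed area = 189/4 + 16 = 253/4.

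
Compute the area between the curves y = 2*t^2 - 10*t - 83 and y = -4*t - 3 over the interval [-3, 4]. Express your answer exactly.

On [-3, 4], (2*t^2 - 10*t - 83) - (-4*t - 3) = 2*t^2 - 6*t - 80 is ≤ 0 throughout, so the area is a single integral of |2*t^2 - 6*t - 80|.
∫[-3,4] (2*t^2 - 6*t - 80) dt = -1561/3; the area of that piece is 1561/3.

1561/3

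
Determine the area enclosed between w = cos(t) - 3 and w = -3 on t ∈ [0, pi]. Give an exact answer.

The difference (cos(t) - 3) - (-3) = cos(t) changes sign at t = pi/2 inside [0, pi], so split the integral there.
∫[0,pi/2] (cos(t)) dt = 1.
∫[pi/2,pi] (cos(t)) dt = -1; the area of that piece is 1.
Total area = 1 + 1 = 2.

2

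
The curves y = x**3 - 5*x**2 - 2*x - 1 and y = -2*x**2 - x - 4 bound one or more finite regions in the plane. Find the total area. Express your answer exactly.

Set the curves equal: x**3 - 5*x**2 - 2*x - 1 = -2*x**2 - x - 4, so x**3 - 3*x**2 - x + 3 = 0, which factors as (x - 3)*(x - 1)*(x + 1) = 0. The curves meet at x = -1, 1, 3.
On [-1, 1], y = x**3 - 5*x**2 - 2*x - 1 is on top; that piece has area ∫[-1,1] (x**3 - 3*x**2 - x + 3) dx = 4.
On [1, 3], y = -2*x**2 - x - 4 is on top; that piece has area ∫[1,3] (-(x**3 - 3*x**2 - x + 3)) dx = 4.
Total enclosed area = 4 + 4 = 8.

8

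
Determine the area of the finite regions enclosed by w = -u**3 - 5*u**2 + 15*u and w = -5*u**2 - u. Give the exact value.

128

Set the curves equal: -u**3 - 5*u**2 + 15*u = -5*u**2 - u, so -u**3 + 16*u = 0, which factors as -u*(u - 4)*(u + 4) = 0. The curves meet at u = -4, 0, 4.
On [-4, 0], w = -5*u**2 - u is on top; that piece has area ∫[-4,0] (-(-u**3 + 16*u)) du = 64.
On [0, 4], w = -u**3 - 5*u**2 + 15*u is on top; that piece has area ∫[0,4] (-u**3 + 16*u) du = 64.
Total enclosed area = 64 + 64 = 128.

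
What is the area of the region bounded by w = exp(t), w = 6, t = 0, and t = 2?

The difference (exp(t)) - (6) = exp(t) - 6 changes sign at t = log(6) inside [0, 2], so split the integral there.
∫[0,log(6)] (exp(t) - 6) dt = 5 - log(46656); the area of that piece is -5 + log(46656).
∫[log(6),2] (exp(t) - 6) dt = -18 + exp(2) + 6*log(6).
Total area = (-5 + log(46656)) + (-18 + exp(2) + 6*log(6)) = -23 + exp(2) + 12*log(6).

-23 + exp(2) + 12*log(6)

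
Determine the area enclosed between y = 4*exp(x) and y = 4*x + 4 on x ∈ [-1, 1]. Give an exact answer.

On [-1, 1], (4*exp(x)) - (4*x + 4) = -4*x + 4*exp(x) - 4 is ≥ 0 throughout, so the area is a single integral of |-4*x + 4*exp(x) - 4|.
∫[-1,1] (-4*x + 4*exp(x) - 4) dx = -8 - 4*exp(-1) + 4*exp(1).

-8 - 4*exp(-1) + 4*exp(1)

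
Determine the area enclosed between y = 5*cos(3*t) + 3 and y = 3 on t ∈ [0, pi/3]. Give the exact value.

The difference (5*cos(3*t) + 3) - (3) = 5*cos(3*t) changes sign at t = pi/6 inside [0, pi/3], so split the integral there.
∫[0,pi/6] (5*cos(3*t)) dt = 5/3.
∫[pi/6,pi/3] (5*cos(3*t)) dt = -5/3; the area of that piece is 5/3.
Total area = 5/3 + 5/3 = 10/3.

10/3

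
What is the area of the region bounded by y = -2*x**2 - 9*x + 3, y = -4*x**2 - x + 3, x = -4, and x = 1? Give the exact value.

110

The difference (-2*x**2 - 9*x + 3) - (-4*x**2 - x + 3) = 2*x**2 - 8*x changes sign at x = 0 inside [-4, 1], so split the integral there.
∫[-4,0] (2*x**2 - 8*x) dx = 320/3.
∫[0,1] (2*x**2 - 8*x) dx = -10/3; the area of that piece is 10/3.
Total area = 320/3 + 10/3 = 110.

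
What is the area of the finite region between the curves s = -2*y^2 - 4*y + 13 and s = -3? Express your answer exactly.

72

Both boundary curves give s as a function of y, so integrate with respect to y. Setting them equal: -2*y^2 - 4*y + 16 = 0, i.e. -2*(y - 2)*(y + 4) = 0, so they meet at y = -4, 2.
For y in [-4, 2], s = -2*y^2 - 4*y + 13 is on the right; area = ∫[-4,2] (-2*y^2 - 4*y + 16) dy = 72.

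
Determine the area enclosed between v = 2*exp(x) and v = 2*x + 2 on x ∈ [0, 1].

-5 + 2*exp(1)

On [0, 1], (2*exp(x)) - (2*x + 2) = -2*x + 2*exp(x) - 2 is ≥ 0 throughout, so the area is a single integral of |-2*x + 2*exp(x) - 2|.
∫[0,1] (-2*x + 2*exp(x) - 2) dx = -5 + 2*exp(1).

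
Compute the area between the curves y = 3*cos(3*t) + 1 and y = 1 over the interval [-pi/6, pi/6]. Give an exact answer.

On [-pi/6, pi/6], (3*cos(3*t) + 1) - (1) = 3*cos(3*t) is ≥ 0 throughout, so the area is a single integral of |3*cos(3*t)|.
∫[-pi/6,pi/6] (3*cos(3*t)) dt = 2.

2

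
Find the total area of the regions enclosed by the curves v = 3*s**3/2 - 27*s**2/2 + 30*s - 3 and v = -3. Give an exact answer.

393/8

Set the curves equal: 3*s**3/2 - 27*s**2/2 + 30*s - 3 = -3, so 3*s**3/2 - 27*s**2/2 + 30*s = 0, which factors as 3*s*(s - 5)*(s - 4)/2 = 0. The curves meet at s = 0, 4, 5.
On [0, 4], v = 3*s**3/2 - 27*s**2/2 + 30*s - 3 is on top; that piece has area ∫[0,4] (3*s**3/2 - 27*s**2/2 + 30*s) ds = 48.
On [4, 5], v = -3 is on top; that piece has area ∫[4,5] (-(3*s**3/2 - 27*s**2/2 + 30*s)) ds = 9/8.
Total enclosed area = 48 + 9/8 = 393/8.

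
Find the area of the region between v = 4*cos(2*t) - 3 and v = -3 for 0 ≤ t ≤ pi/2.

4

The difference (4*cos(2*t) - 3) - (-3) = 4*cos(2*t) changes sign at t = pi/4 inside [0, pi/2], so split the integral there.
∫[0,pi/4] (4*cos(2*t)) dt = 2.
∫[pi/4,pi/2] (4*cos(2*t)) dt = -2; the area of that piece is 2.
Total area = 2 + 2 = 4.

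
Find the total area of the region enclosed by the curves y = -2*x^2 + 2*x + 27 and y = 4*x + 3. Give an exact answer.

343/3

Set the curves equal: -2*x^2 + 2*x + 27 = 4*x + 3, so -2*x^2 - 2*x + 24 = 0, which factors as -2*(x - 3)*(x + 4) = 0. The curves meet at x = -4, 3.
On [-4, 3], y = -2*x^2 + 2*x + 27 is on top; that piece has area ∫[-4,3] (-2*x^2 - 2*x + 24) dx = 343/3.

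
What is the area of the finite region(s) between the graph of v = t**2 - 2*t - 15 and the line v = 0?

The curve meets the t-axis where t**2 - 2*t - 15 = 0, i.e. (t - 5)*(t + 3) = 0, at t = -3, 5.
On [-3, 5] the curve lies below the axis; ∫[-3,5] (t**2 - 2*t - 15) dt = -256/3, giving area 256/3.

256/3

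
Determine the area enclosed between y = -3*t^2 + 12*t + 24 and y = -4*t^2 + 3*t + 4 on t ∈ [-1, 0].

On [-1, 0], (-3*t^2 + 12*t + 24) - (-4*t^2 + 3*t + 4) = t^2 + 9*t + 20 is ≥ 0 throughout, so the area is a single integral of |t^2 + 9*t + 20|.
∫[-1,0] (t^2 + 9*t + 20) dt = 95/6.

95/6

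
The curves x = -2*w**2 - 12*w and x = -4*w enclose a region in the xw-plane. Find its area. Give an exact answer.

64/3

Both boundary curves give x as a function of w, so integrate with respect to w. Setting them equal: -2*w**2 - 8*w = 0, i.e. -2*w*(w + 4) = 0, so they meet at w = -4, 0.
For w in [-4, 0], x = -2*w**2 - 12*w is on the right; area = ∫[-4,0] (-2*w**2 - 8*w) dw = 64/3.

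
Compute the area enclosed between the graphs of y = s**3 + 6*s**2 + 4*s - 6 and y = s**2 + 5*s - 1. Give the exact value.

Set the curves equal: s**3 + 6*s**2 + 4*s - 6 = s**2 + 5*s - 1, so s**3 + 5*s**2 - s - 5 = 0, which factors as (s - 1)*(s + 1)*(s + 5) = 0. The curves meet at s = -5, -1, 1.
On [-5, -1], y = s**3 + 6*s**2 + 4*s - 6 is on top; that piece has area ∫[-5,-1] (s**3 + 5*s**2 - s - 5) ds = 128/3.
On [-1, 1], y = s**2 + 5*s - 1 is on top; that piece has area ∫[-1,1] (-(s**3 + 5*s**2 - s - 5)) ds = 20/3.
Total enclosed area = 128/3 + 20/3 = 148/3.

148/3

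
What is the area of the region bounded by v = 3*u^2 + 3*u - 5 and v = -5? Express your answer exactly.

Set the curves equal: 3*u^2 + 3*u - 5 = -5, so 3*u^2 + 3*u = 0, which factors as 3*u*(u + 1) = 0. The curves meet at u = -1, 0.
On [-1, 0], v = -5 is on top; that piece has area ∫[-1,0] (-(3*u^2 + 3*u)) du = 1/2.

1/2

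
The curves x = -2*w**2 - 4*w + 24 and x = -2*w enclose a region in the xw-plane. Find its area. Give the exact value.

Both boundary curves give x as a function of w, so integrate with respect to w. Setting them equal: -2*w**2 - 2*w + 24 = 0, i.e. -2*(w - 3)*(w + 4) = 0, so they meet at w = -4, 3.
For w in [-4, 3], x = -2*w**2 - 4*w + 24 is on the right; area = ∫[-4,3] (-2*w**2 - 2*w + 24) dw = 343/3.

343/3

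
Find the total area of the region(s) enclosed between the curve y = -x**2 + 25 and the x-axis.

The curve meets the x-axis where -x**2 + 25 = 0, i.e. -(x - 5)*(x + 5) = 0, at x = -5, 5.
On [-5, 5] the curve lies above the axis; ∫[-5,5] (-x**2 + 25) dx = 500/3, giving area 500/3.

500/3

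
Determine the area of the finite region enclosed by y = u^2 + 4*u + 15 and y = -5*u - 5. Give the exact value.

Set the curves equal: u^2 + 4*u + 15 = -5*u - 5, so u^2 + 9*u + 20 = 0, which factors as (u + 4)*(u + 5) = 0. The curves meet at u = -5, -4.
On [-5, -4], y = -5*u - 5 is on top; that piece has area ∫[-5,-4] (-(u^2 + 9*u + 20)) du = 1/6.

1/6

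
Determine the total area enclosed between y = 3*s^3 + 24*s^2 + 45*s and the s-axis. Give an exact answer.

253/4

The curve meets the s-axis where 3*s^3 + 24*s^2 + 45*s = 0, i.e. 3*s*(s + 3)*(s + 5) = 0, at s = -5, -3, 0.
On [-5, -3] the curve lies above the axis; ∫[-5,-3] (3*s^3 + 24*s^2 + 45*s) ds = 16, giving area 16.
On [-3, 0] the curve lies below the axis; ∫[-3,0] (3*s^3 + 24*s^2 + 45*s) ds = -189/4, giving area 189/4.
Total area = 16 + 189/4 = 253/4.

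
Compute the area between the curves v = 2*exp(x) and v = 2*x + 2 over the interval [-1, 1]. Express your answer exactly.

-4 - 2*exp(-1) + 2*exp(1)

On [-1, 1], (2*exp(x)) - (2*x + 2) = -2*x + 2*exp(x) - 2 is ≥ 0 throughout, so the area is a single integral of |-2*x + 2*exp(x) - 2|.
∫[-1,1] (-2*x + 2*exp(x) - 2) dx = -4 - 2*exp(-1) + 2*exp(1).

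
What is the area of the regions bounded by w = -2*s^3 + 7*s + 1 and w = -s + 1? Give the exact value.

16

Set the curves equal: -2*s^3 + 7*s + 1 = -s + 1, so -2*s^3 + 8*s = 0, which factors as -2*s*(s - 2)*(s + 2) = 0. The curves meet at s = -2, 0, 2.
On [-2, 0], w = -s + 1 is on top; that piece has area ∫[-2,0] (-(-2*s^3 + 8*s)) ds = 8.
On [0, 2], w = -2*s^3 + 7*s + 1 is on top; that piece has area ∫[0,2] (-2*s^3 + 8*s) ds = 8.
Total enclosed area = 8 + 8 = 16.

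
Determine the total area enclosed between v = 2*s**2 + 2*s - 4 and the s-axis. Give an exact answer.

9

The curve meets the s-axis where 2*s**2 + 2*s - 4 = 0, i.e. 2*(s - 1)*(s + 2) = 0, at s = -2, 1.
On [-2, 1] the curve lies below the axis; ∫[-2,1] (2*s**2 + 2*s - 4) ds = -9, giving area 9.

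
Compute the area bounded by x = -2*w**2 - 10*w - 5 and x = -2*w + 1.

8/3

Both boundary curves give x as a function of w, so integrate with respect to w. Setting them equal: -2*w**2 - 8*w - 6 = 0, i.e. -2*(w + 1)*(w + 3) = 0, so they meet at w = -3, -1.
For w in [-3, -1], x = -2*w**2 - 10*w - 5 is on the right; area = ∫[-3,-1] (-2*w**2 - 8*w - 6) dw = 8/3.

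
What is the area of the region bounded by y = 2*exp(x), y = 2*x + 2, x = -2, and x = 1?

-3 - 2*exp(-2) + 2*exp(1)

On [-2, 1], (2*exp(x)) - (2*x + 2) = -2*x + 2*exp(x) - 2 is ≥ 0 throughout, so the area is a single integral of |-2*x + 2*exp(x) - 2|.
∫[-2,1] (-2*x + 2*exp(x) - 2) dx = -3 - 2*exp(-2) + 2*exp(1).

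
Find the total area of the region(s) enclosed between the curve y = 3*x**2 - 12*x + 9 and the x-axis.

4

The curve meets the x-axis where 3*x**2 - 12*x + 9 = 0, i.e. 3*(x - 3)*(x - 1) = 0, at x = 1, 3.
On [1, 3] the curve lies below the axis; ∫[1,3] (3*x**2 - 12*x + 9) dx = -4, giving area 4.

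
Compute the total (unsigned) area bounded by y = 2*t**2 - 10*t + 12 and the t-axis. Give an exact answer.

The curve meets the t-axis where 2*t**2 - 10*t + 12 = 0, i.e. 2*(t - 3)*(t - 2) = 0, at t = 2, 3.
On [2, 3] the curve lies below the axis; ∫[2,3] (2*t**2 - 10*t + 12) dt = -1/3, giving area 1/3.

1/3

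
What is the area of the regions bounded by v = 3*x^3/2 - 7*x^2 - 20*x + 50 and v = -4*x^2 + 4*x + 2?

284

Set the curves equal: 3*x^3/2 - 7*x^2 - 20*x + 50 = -4*x^2 + 4*x + 2, so 3*x^3/2 - 3*x^2 - 24*x + 48 = 0, which factors as 3*(x - 4)*(x - 2)*(x + 4)/2 = 0. The curves meet at x = -4, 2, 4.
On [-4, 2], v = 3*x^3/2 - 7*x^2 - 20*x + 50 is on top; that piece has area ∫[-4,2] (3*x^3/2 - 3*x^2 - 24*x + 48) dx = 270.
On [2, 4], v = -4*x^2 + 4*x + 2 is on top; that piece has area ∫[2,4] (-(3*x^3/2 - 3*x^2 - 24*x + 48)) dx = 14.
Total enclosed area = 270 + 14 = 284.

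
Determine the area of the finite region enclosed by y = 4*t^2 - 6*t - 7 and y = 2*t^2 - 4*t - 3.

Set the curves equal: 4*t^2 - 6*t - 7 = 2*t^2 - 4*t - 3, so 2*t^2 - 2*t - 4 = 0, which factors as 2*(t - 2)*(t + 1) = 0. The curves meet at t = -1, 2.
On [-1, 2], y = 2*t^2 - 4*t - 3 is on top; that piece has area ∫[-1,2] (-(2*t^2 - 2*t - 4)) dt = 9.

9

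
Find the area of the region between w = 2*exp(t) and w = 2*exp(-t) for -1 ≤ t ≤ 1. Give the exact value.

-8 + 4*exp(-1) + 4*exp(1)

The difference (2*exp(t)) - (2*exp(-t)) = 2*exp(t) - 2*exp(-t) changes sign at t = 0 inside [-1, 1], so split the integral there.
∫[-1,0] (2*exp(t) - 2*exp(-t)) dt = -2*exp(1) - 2*exp(-1) + 4; the area of that piece is -4 + 2*exp(-1) + 2*exp(1).
∫[0,1] (2*exp(t) - 2*exp(-t)) dt = -4 + 2*exp(-1) + 2*exp(1).
Total area = (-4 + 2*exp(-1) + 2*exp(1)) + (-4 + 2*exp(-1) + 2*exp(1)) = -8 + 4*exp(-1) + 4*exp(1).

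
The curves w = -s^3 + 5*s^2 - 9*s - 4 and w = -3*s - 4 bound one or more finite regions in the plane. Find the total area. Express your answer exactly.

Set the curves equal: -s^3 + 5*s^2 - 9*s - 4 = -3*s - 4, so -s^3 + 5*s^2 - 6*s = 0, which factors as -s*(s - 3)*(s - 2) = 0. The curves meet at s = 0, 2, 3.
On [0, 2], w = -3*s - 4 is on top; that piece has area ∫[0,2] (-(-s^3 + 5*s^2 - 6*s)) ds = 8/3.
On [2, 3], w = -s^3 + 5*s^2 - 9*s - 4 is on top; that piece has area ∫[2,3] (-s^3 + 5*s^2 - 6*s) ds = 5/12.
Total enclosed area = 8/3 + 5/12 = 37/12.

37/12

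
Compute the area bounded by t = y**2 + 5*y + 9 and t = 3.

1/6

Both boundary curves give t as a function of y, so integrate with respect to y. Setting them equal: y**2 + 5*y + 6 = 0, i.e. (y + 2)*(y + 3) = 0, so they meet at y = -3, -2.
For y in [-3, -2], t = y**2 + 5*y + 9 is on the left; area = ∫[-3,-2] (-(y**2 + 5*y + 6)) dy = 1/6.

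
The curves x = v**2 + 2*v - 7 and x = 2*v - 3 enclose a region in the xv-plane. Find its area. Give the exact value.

32/3

Both boundary curves give x as a function of v, so integrate with respect to v. Setting them equal: v**2 - 4 = 0, i.e. (v - 2)*(v + 2) = 0, so they meet at v = -2, 2.
For v in [-2, 2], x = v**2 + 2*v - 7 is on the left; area = ∫[-2,2] (-(v**2 - 4)) dv = 32/3.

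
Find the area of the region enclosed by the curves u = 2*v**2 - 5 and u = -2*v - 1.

9

Both boundary curves give u as a function of v, so integrate with respect to v. Setting them equal: 2*v**2 + 2*v - 4 = 0, i.e. 2*(v - 1)*(v + 2) = 0, so they meet at v = -2, 1.
For v in [-2, 1], u = 2*v**2 - 5 is on the left; area = ∫[-2,1] (-(2*v**2 + 2*v - 4)) dv = 9.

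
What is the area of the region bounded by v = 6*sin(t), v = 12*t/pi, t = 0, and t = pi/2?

6 - 3*pi/2

On [0, pi/2], (6*sin(t)) - (12*t/pi) = -12*t/pi + 6*sin(t) is ≥ 0 throughout, so the area is a single integral of |-12*t/pi + 6*sin(t)|.
∫[0,pi/2] (-12*t/pi + 6*sin(t)) dt = 6 - 3*pi/2.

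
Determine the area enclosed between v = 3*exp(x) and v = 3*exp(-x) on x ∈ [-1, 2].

The difference (3*exp(x)) - (3*exp(-x)) = 3*exp(x) - 3*exp(-x) changes sign at x = 0 inside [-1, 2], so split the integral there.
∫[-1,0] (3*exp(x) - 3*exp(-x)) dx = -3*exp(1) - 3*exp(-1) + 6; the area of that piece is -6 + 3*exp(-1) + 3*exp(1).
∫[0,2] (3*exp(x) - 3*exp(-x)) dx = -6 + 3*exp(-2) + 3*exp(2).
Total area = (-6 + 3*exp(-1) + 3*exp(1)) + (-6 + 3*exp(-2) + 3*exp(2)) = -12 + 3*exp(-2) + 3*exp(-1) + 3*exp(1) + 3*exp(2).

-12 + 3*exp(-2) + 3*exp(-1) + 3*exp(1) + 3*exp(2)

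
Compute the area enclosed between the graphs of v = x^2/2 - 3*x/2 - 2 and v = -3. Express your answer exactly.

1/12

Set the curves equal: x^2/2 - 3*x/2 - 2 = -3, so x^2/2 - 3*x/2 + 1 = 0, which factors as (x - 2)*(x - 1)/2 = 0. The curves meet at x = 1, 2.
On [1, 2], v = -3 is on top; that piece has area ∫[1,2] (-(x^2/2 - 3*x/2 + 1)) dx = 1/12.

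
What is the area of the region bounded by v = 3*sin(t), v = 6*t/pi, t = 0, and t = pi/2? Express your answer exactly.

On [0, pi/2], (3*sin(t)) - (6*t/pi) = -6*t/pi + 3*sin(t) is ≥ 0 throughout, so the area is a single integral of |-6*t/pi + 3*sin(t)|.
∫[0,pi/2] (-6*t/pi + 3*sin(t)) dt = 3 - 3*pi/4.

3 - 3*pi/4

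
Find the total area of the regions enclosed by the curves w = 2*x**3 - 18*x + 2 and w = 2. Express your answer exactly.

Set the curves equal: 2*x**3 - 18*x + 2 = 2, so 2*x**3 - 18*x = 0, which factors as 2*x*(x - 3)*(x + 3) = 0. The curves meet at x = -3, 0, 3.
On [-3, 0], w = 2*x**3 - 18*x + 2 is on top; that piece has area ∫[-3,0] (2*x**3 - 18*x) dx = 81/2.
On [0, 3], w = 2 is on top; that piece has area ∫[0,3] (-(2*x**3 - 18*x)) dx = 81/2.
Total enclosed area = 81/2 + 81/2 = 81.

81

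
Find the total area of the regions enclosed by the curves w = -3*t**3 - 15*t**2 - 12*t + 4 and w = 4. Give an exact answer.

Set the curves equal: -3*t**3 - 15*t**2 - 12*t + 4 = 4, so -3*t**3 - 15*t**2 - 12*t = 0, which factors as -3*t*(t + 1)*(t + 4) = 0. The curves meet at t = -4, -1, 0.
On [-4, -1], w = 4 is on top; that piece has area ∫[-4,-1] (-(-3*t**3 - 15*t**2 - 12*t)) dt = 135/4.
On [-1, 0], w = -3*t**3 - 15*t**2 - 12*t + 4 is on top; that piece has area ∫[-1,0] (-3*t**3 - 15*t**2 - 12*t) dt = 7/4.
Total enclosed area = 135/4 + 7/4 = 71/2.

71/2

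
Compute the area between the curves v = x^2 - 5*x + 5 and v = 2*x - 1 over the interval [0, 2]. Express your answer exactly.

5

The difference (x^2 - 5*x + 5) - (2*x - 1) = x^2 - 7*x + 6 changes sign at x = 1 inside [0, 2], so split the integral there.
∫[0,1] (x^2 - 7*x + 6) dx = 17/6.
∫[1,2] (x^2 - 7*x + 6) dx = -13/6; the area of that piece is 13/6.
Total area = 17/6 + 13/6 = 5.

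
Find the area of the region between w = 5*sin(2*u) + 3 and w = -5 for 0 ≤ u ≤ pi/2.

On [0, pi/2], (5*sin(2*u) + 3) - (-5) = 5*sin(2*u) + 8 is ≥ 0 throughout, so the area is a single integral of |5*sin(2*u) + 8|.
∫[0,pi/2] (5*sin(2*u) + 8) du = 5 + 4*pi.

5 + 4*pi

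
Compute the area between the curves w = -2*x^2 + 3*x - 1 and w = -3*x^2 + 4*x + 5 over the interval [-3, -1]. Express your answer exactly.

The difference (-2*x^2 + 3*x - 1) - (-3*x^2 + 4*x + 5) = x^2 - x - 6 changes sign at x = -2 inside [-3, -1], so split the integral there.
∫[-3,-2] (x^2 - x - 6) dx = 17/6.
∫[-2,-1] (x^2 - x - 6) dx = -13/6; the area of that piece is 13/6.
Total area = 17/6 + 13/6 = 5.

5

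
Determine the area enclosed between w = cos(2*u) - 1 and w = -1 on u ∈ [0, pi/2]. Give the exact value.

The difference (cos(2*u) - 1) - (-1) = cos(2*u) changes sign at u = pi/4 inside [0, pi/2], so split the integral there.
∫[0,pi/4] (cos(2*u)) du = 1/2.
∫[pi/4,pi/2] (cos(2*u)) du = -1/2; the area of that piece is 1/2.
Total area = 1/2 + 1/2 = 1.

1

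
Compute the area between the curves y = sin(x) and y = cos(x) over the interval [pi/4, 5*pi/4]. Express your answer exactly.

2*sqrt(2)

On [pi/4, 5*pi/4], (sin(x)) - (cos(x)) = sin(x) - cos(x) is ≥ 0 throughout, so the area is a single integral of |sin(x) - cos(x)|.
∫[pi/4,5*pi/4] (sin(x) - cos(x)) dx = 2*sqrt(2).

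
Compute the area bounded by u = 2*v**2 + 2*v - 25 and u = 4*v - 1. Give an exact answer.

Both boundary curves give u as a function of v, so integrate with respect to v. Setting them equal: 2*v**2 - 2*v - 24 = 0, i.e. 2*(v - 4)*(v + 3) = 0, so they meet at v = -3, 4.
For v in [-3, 4], u = 2*v**2 + 2*v - 25 is on the left; area = ∫[-3,4] (-(2*v**2 - 2*v - 24)) dv = 343/3.

343/3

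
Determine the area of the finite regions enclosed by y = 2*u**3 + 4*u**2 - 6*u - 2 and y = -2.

71/3

Set the curves equal: 2*u**3 + 4*u**2 - 6*u - 2 = -2, so 2*u**3 + 4*u**2 - 6*u = 0, which factors as 2*u*(u - 1)*(u + 3) = 0. The curves meet at u = -3, 0, 1.
On [-3, 0], y = 2*u**3 + 4*u**2 - 6*u - 2 is on top; that piece has area ∫[-3,0] (2*u**3 + 4*u**2 - 6*u) du = 45/2.
On [0, 1], y = -2 is on top; that piece has area ∫[0,1] (-(2*u**3 + 4*u**2 - 6*u)) du = 7/6.
Total enclosed area = 45/2 + 7/6 = 71/3.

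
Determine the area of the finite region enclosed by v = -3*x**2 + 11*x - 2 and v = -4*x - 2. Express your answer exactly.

Set the curves equal: -3*x**2 + 11*x - 2 = -4*x - 2, so -3*x**2 + 15*x = 0, which factors as -3*x*(x - 5) = 0. The curves meet at x = 0, 5.
On [0, 5], v = -3*x**2 + 11*x - 2 is on top; that piece has area ∫[0,5] (-3*x**2 + 15*x) dx = 125/2.

125/2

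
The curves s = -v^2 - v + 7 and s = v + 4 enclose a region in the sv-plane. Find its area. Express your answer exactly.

32/3

Both boundary curves give s as a function of v, so integrate with respect to v. Setting them equal: -v^2 - 2*v + 3 = 0, i.e. -(v - 1)*(v + 3) = 0, so they meet at v = -3, 1.
For v in [-3, 1], s = -v^2 - v + 7 is on the right; area = ∫[-3,1] (-v^2 - 2*v + 3) dv = 32/3.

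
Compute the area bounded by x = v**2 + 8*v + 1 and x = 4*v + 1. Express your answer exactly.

32/3

Both boundary curves give x as a function of v, so integrate with respect to v. Setting them equal: v**2 + 4*v = 0, i.e. v*(v + 4) = 0, so they meet at v = -4, 0.
For v in [-4, 0], x = v**2 + 8*v + 1 is on the left; area = ∫[-4,0] (-(v**2 + 4*v)) dv = 32/3.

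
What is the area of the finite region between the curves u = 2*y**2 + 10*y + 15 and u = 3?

Both boundary curves give u as a function of y, so integrate with respect to y. Setting them equal: 2*y**2 + 10*y + 12 = 0, i.e. 2*(y + 2)*(y + 3) = 0, so they meet at y = -3, -2.
For y in [-3, -2], u = 2*y**2 + 10*y + 15 is on the left; area = ∫[-3,-2] (-(2*y**2 + 10*y + 12)) dy = 1/3.

1/3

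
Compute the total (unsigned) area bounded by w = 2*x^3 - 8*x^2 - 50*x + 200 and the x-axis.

4019/3

The curve meets the x-axis where 2*x^3 - 8*x^2 - 50*x + 200 = 0, i.e. 2*(x - 5)*(x - 4)*(x + 5) = 0, at x = -5, 4, 5.
On [-5, 4] the curve lies above the axis; ∫[-5,4] (2*x^3 - 8*x^2 - 50*x + 200) dx = 2673/2, giving area 2673/2.
On [4, 5] the curve lies below the axis; ∫[4,5] (2*x^3 - 8*x^2 - 50*x + 200) dx = -19/6, giving area 19/6.
Total area = 2673/2 + 19/6 = 4019/3.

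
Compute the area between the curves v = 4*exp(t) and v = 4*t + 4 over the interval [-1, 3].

On [-1, 3], (4*exp(t)) - (4*t + 4) = -4*t + 4*exp(t) - 4 is ≥ 0 throughout, so the area is a single integral of |-4*t + 4*exp(t) - 4|.
∫[-1,3] (-4*t + 4*exp(t) - 4) dt = -32 - 4*exp(-1) + 4*exp(3).

-32 - 4*exp(-1) + 4*exp(3)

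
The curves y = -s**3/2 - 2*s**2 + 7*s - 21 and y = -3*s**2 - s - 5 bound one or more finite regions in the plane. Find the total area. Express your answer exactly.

Set the curves equal: -s**3/2 - 2*s**2 + 7*s - 21 = -3*s**2 - s - 5, so -s**3/2 + s**2 + 8*s - 16 = 0, which factors as -(s - 4)*(s - 2)*(s + 4)/2 = 0. The curves meet at s = -4, 2, 4.
On [-4, 2], y = -3*s**2 - s - 5 is on top; that piece has area ∫[-4,2] (-(-s**3/2 + s**2 + 8*s - 16)) ds = 90.
On [2, 4], y = -s**3/2 - 2*s**2 + 7*s - 21 is on top; that piece has area ∫[2,4] (-s**3/2 + s**2 + 8*s - 16) ds = 14/3.
Total enclosed area = 90 + 14/3 = 284/3.

284/3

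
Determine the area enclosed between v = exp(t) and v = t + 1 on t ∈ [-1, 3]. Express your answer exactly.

On [-1, 3], (exp(t)) - (t + 1) = -t + exp(t) - 1 is ≥ 0 throughout, so the area is a single integral of |-t + exp(t) - 1|.
∫[-1,3] (-t + exp(t) - 1) dt = -8 - exp(-1) + exp(3).

-8 - exp(-1) + exp(3)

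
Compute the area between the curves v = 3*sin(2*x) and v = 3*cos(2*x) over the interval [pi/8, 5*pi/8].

On [pi/8, 5*pi/8], (3*sin(2*x)) - (3*cos(2*x)) = 3*sin(2*x) - 3*cos(2*x) is ≥ 0 throughout, so the area is a single integral of |3*sin(2*x) - 3*cos(2*x)|.
∫[pi/8,5*pi/8] (3*sin(2*x) - 3*cos(2*x)) dx = 3*sqrt(2).

3*sqrt(2)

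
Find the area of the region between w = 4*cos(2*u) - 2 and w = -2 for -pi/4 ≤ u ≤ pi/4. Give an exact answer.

4

On [-pi/4, pi/4], (4*cos(2*u) - 2) - (-2) = 4*cos(2*u) is ≥ 0 throughout, so the area is a single integral of |4*cos(2*u)|.
∫[-pi/4,pi/4] (4*cos(2*u)) du = 4.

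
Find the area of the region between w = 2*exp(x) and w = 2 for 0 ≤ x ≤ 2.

On [0, 2], (2*exp(x)) - (2) = 2*exp(x) - 2 is ≥ 0 throughout, so the area is a single integral of |2*exp(x) - 2|.
∫[0,2] (2*exp(x) - 2) dx = -6 + 2*exp(2).

-6 + 2*exp(2)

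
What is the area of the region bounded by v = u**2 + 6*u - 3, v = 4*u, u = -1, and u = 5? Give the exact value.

The difference (u**2 + 6*u - 3) - (4*u) = u**2 + 2*u - 3 changes sign at u = 1 inside [-1, 5], so split the integral there.
∫[-1,1] (u**2 + 2*u - 3) du = -16/3; the area of that piece is 16/3.
∫[1,5] (u**2 + 2*u - 3) du = 160/3.
Total area = 16/3 + 160/3 = 176/3.

176/3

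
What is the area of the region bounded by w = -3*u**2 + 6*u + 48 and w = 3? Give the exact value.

Set the curves equal: -3*u**2 + 6*u + 48 = 3, so -3*u**2 + 6*u + 45 = 0, which factors as -3*(u - 5)*(u + 3) = 0. The curves meet at u = -3, 5.
On [-3, 5], w = -3*u**2 + 6*u + 48 is on top; that piece has area ∫[-3,5] (-3*u**2 + 6*u + 45) du = 256.

256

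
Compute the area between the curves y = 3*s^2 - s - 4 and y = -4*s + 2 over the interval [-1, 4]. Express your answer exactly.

155/2

The difference (3*s^2 - s - 4) - (-4*s + 2) = 3*s^2 + 3*s - 6 changes sign at s = 1 inside [-1, 4], so split the integral there.
∫[-1,1] (3*s^2 + 3*s - 6) ds = -10; the area of that piece is 10.
∫[1,4] (3*s^2 + 3*s - 6) ds = 135/2.
Total area = 10 + 135/2 = 155/2.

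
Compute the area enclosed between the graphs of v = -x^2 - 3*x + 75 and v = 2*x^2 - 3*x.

500

Set the curves equal: -x^2 - 3*x + 75 = 2*x^2 - 3*x, so -3*x^2 + 75 = 0, which factors as -3*(x - 5)*(x + 5) = 0. The curves meet at x = -5, 5.
On [-5, 5], v = -x^2 - 3*x + 75 is on top; that piece has area ∫[-5,5] (-3*x^2 + 75) dx = 500.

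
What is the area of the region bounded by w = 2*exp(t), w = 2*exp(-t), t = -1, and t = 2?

-8 + 2*exp(-2) + 2*exp(-1) + 2*exp(1) + 2*exp(2)

The difference (2*exp(t)) - (2*exp(-t)) = 2*exp(t) - 2*exp(-t) changes sign at t = 0 inside [-1, 2], so split the integral there.
∫[-1,0] (2*exp(t) - 2*exp(-t)) dt = -2*exp(1) - 2*exp(-1) + 4; the area of that piece is -4 + 2*exp(-1) + 2*exp(1).
∫[0,2] (2*exp(t) - 2*exp(-t)) dt = -4 + 2*exp(-2) + 2*exp(2).
Total area = (-4 + 2*exp(-1) + 2*exp(1)) + (-4 + 2*exp(-2) + 2*exp(2)) = -8 + 2*exp(-2) + 2*exp(-1) + 2*exp(1) + 2*exp(2).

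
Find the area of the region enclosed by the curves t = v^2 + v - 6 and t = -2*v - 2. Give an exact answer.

125/6

Both boundary curves give t as a function of v, so integrate with respect to v. Setting them equal: v^2 + 3*v - 4 = 0, i.e. (v - 1)*(v + 4) = 0, so they meet at v = -4, 1.
For v in [-4, 1], t = v^2 + v - 6 is on the left; area = ∫[-4,1] (-(v^2 + 3*v - 4)) dv = 125/6.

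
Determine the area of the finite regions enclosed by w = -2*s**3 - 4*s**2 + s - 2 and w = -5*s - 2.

Set the curves equal: -2*s**3 - 4*s**2 + s - 2 = -5*s - 2, so -2*s**3 - 4*s**2 + 6*s = 0, which factors as -2*s*(s - 1)*(s + 3) = 0. The curves meet at s = -3, 0, 1.
On [-3, 0], w = -5*s - 2 is on top; that piece has area ∫[-3,0] (-(-2*s**3 - 4*s**2 + 6*s)) ds = 45/2.
On [0, 1], w = -2*s**3 - 4*s**2 + s - 2 is on top; that piece has area ∫[0,1] (-2*s**3 - 4*s**2 + 6*s) ds = 7/6.
Total enclosed area = 45/2 + 7/6 = 71/3.

71/3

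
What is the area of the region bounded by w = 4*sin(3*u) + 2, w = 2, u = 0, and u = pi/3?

8/3

On [0, pi/3], (4*sin(3*u) + 2) - (2) = 4*sin(3*u) is ≥ 0 throughout, so the area is a single integral of |4*sin(3*u)|.
∫[0,pi/3] (4*sin(3*u)) du = 8/3.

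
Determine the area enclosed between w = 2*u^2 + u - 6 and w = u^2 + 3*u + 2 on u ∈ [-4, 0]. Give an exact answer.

The difference (2*u^2 + u - 6) - (u^2 + 3*u + 2) = u^2 - 2*u - 8 changes sign at u = -2 inside [-4, 0], so split the integral there.
∫[-4,-2] (u^2 - 2*u - 8) du = 44/3.
∫[-2,0] (u^2 - 2*u - 8) du = -28/3; the area of that piece is 28/3.
Total area = 44/3 + 28/3 = 24.

24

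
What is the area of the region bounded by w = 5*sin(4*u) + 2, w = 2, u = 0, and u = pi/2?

The difference (5*sin(4*u) + 2) - (2) = 5*sin(4*u) changes sign at u = pi/4 inside [0, pi/2], so split the integral there.
∫[0,pi/4] (5*sin(4*u)) du = 5/2.
∫[pi/4,pi/2] (5*sin(4*u)) du = -5/2; the area of that piece is 5/2.
Total area = 5/2 + 5/2 = 5.

5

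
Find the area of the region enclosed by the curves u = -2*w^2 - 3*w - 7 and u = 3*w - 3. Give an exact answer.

1/3

Both boundary curves give u as a function of w, so integrate with respect to w. Setting them equal: -2*w^2 - 6*w - 4 = 0, i.e. -2*(w + 1)*(w + 2) = 0, so they meet at w = -2, -1.
For w in [-2, -1], u = -2*w^2 - 3*w - 7 is on the right; area = ∫[-2,-1] (-2*w^2 - 6*w - 4) dw = 1/3.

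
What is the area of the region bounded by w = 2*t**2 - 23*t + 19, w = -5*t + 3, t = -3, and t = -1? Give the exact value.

On [-3, -1], (2*t**2 - 23*t + 19) - (-5*t + 3) = 2*t**2 - 18*t + 16 is ≥ 0 throughout, so the area is a single integral of |2*t**2 - 18*t + 16|.
∫[-3,-1] (2*t**2 - 18*t + 16) dt = 364/3.

364/3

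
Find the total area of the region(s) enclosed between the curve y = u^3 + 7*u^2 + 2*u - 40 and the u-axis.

1741/12

The curve meets the u-axis where u^3 + 7*u^2 + 2*u - 40 = 0, i.e. (u - 2)*(u + 4)*(u + 5) = 0, at u = -5, -4, 2.
On [-5, -4] the curve lies above the axis; ∫[-5,-4] (u^3 + 7*u^2 + 2*u - 40) du = 13/12, giving area 13/12.
On [-4, 2] the curve lies below the axis; ∫[-4,2] (u^3 + 7*u^2 + 2*u - 40) du = -144, giving area 144.
Total area = 13/12 + 144 = 1741/12.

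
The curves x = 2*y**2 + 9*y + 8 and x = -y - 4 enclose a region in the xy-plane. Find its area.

Both boundary curves give x as a function of y, so integrate with respect to y. Setting them equal: 2*y**2 + 10*y + 12 = 0, i.e. 2*(y + 2)*(y + 3) = 0, so they meet at y = -3, -2.
For y in [-3, -2], x = 2*y**2 + 9*y + 8 is on the left; area = ∫[-3,-2] (-(2*y**2 + 10*y + 12)) dy = 1/3.

1/3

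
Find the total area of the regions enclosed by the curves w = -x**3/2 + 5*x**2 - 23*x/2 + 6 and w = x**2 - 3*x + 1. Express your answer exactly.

Set the curves equal: -x**3/2 + 5*x**2 - 23*x/2 + 6 = x**2 - 3*x + 1, so -x**3/2 + 4*x**2 - 17*x/2 + 5 = 0, which factors as -(x - 5)*(x - 2)*(x - 1)/2 = 0. The curves meet at x = 1, 2, 5.
On [1, 2], w = x**2 - 3*x + 1 is on top; that piece has area ∫[1,2] (-(-x**3/2 + 4*x**2 - 17*x/2 + 5)) dx = 7/24.
On [2, 5], w = -x**3/2 + 5*x**2 - 23*x/2 + 6 is on top; that piece has area ∫[2,5] (-x**3/2 + 4*x**2 - 17*x/2 + 5) dx = 45/8.
Total enclosed area = 7/24 + 45/8 = 71/12.

71/12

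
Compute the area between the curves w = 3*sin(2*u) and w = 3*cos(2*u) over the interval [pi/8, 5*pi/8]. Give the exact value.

On [pi/8, 5*pi/8], (3*sin(2*u)) - (3*cos(2*u)) = 3*sin(2*u) - 3*cos(2*u) is ≥ 0 throughout, so the area is a single integral of |3*sin(2*u) - 3*cos(2*u)|.
∫[pi/8,5*pi/8] (3*sin(2*u) - 3*cos(2*u)) du = 3*sqrt(2).

3*sqrt(2)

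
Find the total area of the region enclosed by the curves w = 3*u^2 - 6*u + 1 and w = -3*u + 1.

1/2

Set the curves equal: 3*u^2 - 6*u + 1 = -3*u + 1, so 3*u^2 - 3*u = 0, which factors as 3*u*(u - 1) = 0. The curves meet at u = 0, 1.
On [0, 1], w = -3*u + 1 is on top; that piece has area ∫[0,1] (-(3*u^2 - 3*u)) du = 1/2.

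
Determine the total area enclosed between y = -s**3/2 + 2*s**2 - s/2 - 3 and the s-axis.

The curve meets the s-axis where -s**3/2 + 2*s**2 - s/2 - 3 = 0, i.e. -(s - 3)*(s - 2)*(s + 1)/2 = 0, at s = -1, 2, 3.
On [-1, 2] the curve lies below the axis; ∫[-1,2] (-s**3/2 + 2*s**2 - s/2 - 3) ds = -45/8, giving area 45/8.
On [2, 3] the curve lies above the axis; ∫[2,3] (-s**3/2 + 2*s**2 - s/2 - 3) ds = 7/24, giving area 7/24.
Total area = 45/8 + 7/24 = 71/12.

71/12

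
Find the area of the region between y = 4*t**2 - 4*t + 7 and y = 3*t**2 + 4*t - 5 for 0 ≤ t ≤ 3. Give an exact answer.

37/3

The difference (4*t**2 - 4*t + 7) - (3*t**2 + 4*t - 5) = t**2 - 8*t + 12 changes sign at t = 2 inside [0, 3], so split the integral there.
∫[0,2] (t**2 - 8*t + 12) dt = 32/3.
∫[2,3] (t**2 - 8*t + 12) dt = -5/3; the area of that piece is 5/3.
Total area = 32/3 + 5/3 = 37/3.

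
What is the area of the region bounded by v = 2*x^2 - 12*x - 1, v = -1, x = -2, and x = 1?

The difference (2*x^2 - 12*x - 1) - (-1) = 2*x^2 - 12*x changes sign at x = 0 inside [-2, 1], so split the integral there.
∫[-2,0] (2*x^2 - 12*x) dx = 88/3.
∫[0,1] (2*x^2 - 12*x) dx = -16/3; the area of that piece is 16/3.
Total area = 88/3 + 16/3 = 104/3.

104/3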